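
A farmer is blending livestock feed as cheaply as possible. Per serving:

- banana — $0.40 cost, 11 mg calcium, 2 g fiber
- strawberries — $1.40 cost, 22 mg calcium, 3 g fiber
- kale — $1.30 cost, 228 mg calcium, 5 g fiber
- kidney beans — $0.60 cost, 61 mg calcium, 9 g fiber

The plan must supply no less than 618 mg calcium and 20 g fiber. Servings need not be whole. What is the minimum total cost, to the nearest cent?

The cheapest plan sits at a corner of the feasible region — with two constraints it uses at most two foods.
banana only: max(618/11, 20/2) = 56.18 servings → $22.47.
strawberries only: max(618/22, 20/3) = 28.09 servings → $39.33.
kale only: max(618/228, 20/5) = 4 servings → $5.20.
kidney beans only: max(618/61, 20/9) = 10.13 servings → $6.08.
banana + strawberries: the both-tight solution has a negative serving — not a feasible corner.
banana + kale with both tight: 3.666 servings and 2.534 servings → $4.76.
banana + kidney beans: the both-tight solution has a negative serving — not a feasible corner.
strawberries + kale with both tight: 2.561 servings and 2.463 servings → $6.79.
strawberries + kidney beans: the both-tight solution has a negative serving — not a feasible corner.
kale + kidney beans with both tight: 2.485 servings and 0.8414 servings → $3.74.
So the least-cost plan costs $3.74.

$3.74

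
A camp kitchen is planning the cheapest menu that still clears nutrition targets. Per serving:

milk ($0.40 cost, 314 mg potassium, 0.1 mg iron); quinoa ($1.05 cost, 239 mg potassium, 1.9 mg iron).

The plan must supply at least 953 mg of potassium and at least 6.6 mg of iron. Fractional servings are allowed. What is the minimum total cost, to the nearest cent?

milk only: max(953/314, 6.6/0.1) = 66 servings → $26.40.
quinoa only: max(953/239, 6.6/1.9) = 3.987 servings → $4.19.
milk + quinoa with both tight: 0.4074 servings and 3.452 servings → $3.79.
The minimum over all feasible corners is $3.79.

$3.79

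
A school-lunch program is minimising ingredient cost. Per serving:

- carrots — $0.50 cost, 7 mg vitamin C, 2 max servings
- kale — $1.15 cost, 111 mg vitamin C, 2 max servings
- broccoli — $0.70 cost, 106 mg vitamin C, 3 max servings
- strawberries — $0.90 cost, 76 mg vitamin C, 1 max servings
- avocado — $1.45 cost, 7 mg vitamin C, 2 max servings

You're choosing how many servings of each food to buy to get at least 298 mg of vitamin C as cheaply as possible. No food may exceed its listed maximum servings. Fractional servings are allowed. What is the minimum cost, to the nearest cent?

$1.97

Cost per mg of vitamin C: broccoli $0.0066, kale $0.0104, strawberries $0.0118, carrots $0.0714, avocado $0.2071.
Take 2.811 servings of broccoli: +298.0 mg vitamin C for $1.97 (total $1.97, still need 0.0 mg).
Filling from the cheapest source first is optimal under one linear minimum: $1.97.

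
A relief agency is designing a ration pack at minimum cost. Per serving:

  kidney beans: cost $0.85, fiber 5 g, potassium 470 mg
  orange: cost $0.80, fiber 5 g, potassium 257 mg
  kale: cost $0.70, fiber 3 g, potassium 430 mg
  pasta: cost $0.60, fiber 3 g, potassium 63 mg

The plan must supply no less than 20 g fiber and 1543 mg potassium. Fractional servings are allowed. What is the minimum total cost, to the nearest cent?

$3.32

Two binding constraints pin down two serving amounts, so the optimal mix uses at most two foods. The candidates are each food alone (scaled to the tighter of fiber/potassium) and each pair with both constraints tight.
kidney beans only: max(20/5, 1543/470) = 4 servings → $3.40.
orange only: max(20/5, 1543/257) = 6.004 servings → $4.80.
kale only: max(20/3, 1543/430) = 6.667 servings → $4.67.
pasta only: max(20/3, 1543/63) = 24.49 servings → $14.70.
kidney beans + orange with both tight: 2.418 servings and 1.582 servings → $3.32.
kidney beans + kale: the both-tight solution has a negative serving — not a feasible corner.
kidney beans + pasta with both tight: 3.077 servings and 1.539 servings → $3.54.
orange + kale with both tight: 2.88 servings and 1.867 servings → $3.61.
orange + pasta: the both-tight solution has a negative serving — not a feasible corner.
kale + pasta with both tight: 3.06 servings and 3.607 servings → $4.31.
The minimum over all feasible corners is $3.32.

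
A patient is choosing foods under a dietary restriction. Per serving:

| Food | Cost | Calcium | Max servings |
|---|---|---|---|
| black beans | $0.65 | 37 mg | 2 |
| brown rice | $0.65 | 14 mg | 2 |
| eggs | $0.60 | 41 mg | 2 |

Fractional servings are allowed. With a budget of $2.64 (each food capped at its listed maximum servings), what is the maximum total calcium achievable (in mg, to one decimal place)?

Calcium per dollar: eggs 68.33, black beans 56.92, brown rice 21.54.
Take 2 servings of eggs: spends $1.20, +82.0 mg calcium (running total 82.0 mg).
Take 2 servings of black beans: spends $1.30, +74.0 mg calcium (running total 156.0 mg).
Take 0.2154 servings of brown rice: spends $0.14, +3.0 mg calcium (running total 159.0 mg).
Greedy by best ratio exhausts the cost allowance optimally: 159.0 mg.

159.0 mg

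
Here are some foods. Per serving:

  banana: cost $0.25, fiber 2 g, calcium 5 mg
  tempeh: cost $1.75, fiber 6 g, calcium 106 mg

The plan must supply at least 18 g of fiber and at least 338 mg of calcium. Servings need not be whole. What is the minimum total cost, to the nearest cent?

With two linear requirements the optimum uses one or two foods; enumerate the corners.
banana only: max(18/2, 338/5) = 67.6 servings → $16.90.
tempeh only: max(18/6, 338/106) = 3.189 servings → $5.58.
banana + tempeh with both targets exact would need a negative amount; discard.
The minimum over all feasible corners is $5.58.

$5.58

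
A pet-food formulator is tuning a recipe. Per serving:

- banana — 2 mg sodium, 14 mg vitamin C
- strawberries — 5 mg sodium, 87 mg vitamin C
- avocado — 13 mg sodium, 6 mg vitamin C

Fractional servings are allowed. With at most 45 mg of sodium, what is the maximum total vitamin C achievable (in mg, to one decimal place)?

Vitamin C per mg sodium: strawberries 17.4, banana 7, avocado 0.4615.
With no serving limits, spend the whole sodium allowance on strawberries: 45 mg / 5 mg × 87 mg = 783.0 mg.

783.0 mg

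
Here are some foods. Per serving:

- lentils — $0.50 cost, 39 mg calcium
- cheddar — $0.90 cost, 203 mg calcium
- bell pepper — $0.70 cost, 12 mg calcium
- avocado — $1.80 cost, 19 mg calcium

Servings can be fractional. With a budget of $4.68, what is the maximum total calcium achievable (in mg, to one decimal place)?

Calcium per dollar: cheddar 225.6, lentils 78, bell pepper 17.14, avocado 10.56.
With no serving limits, spend the whole cost allowance on cheddar: $4.68 / $0.90 × 203 mg = 1055.6 mg.

1055.6 mg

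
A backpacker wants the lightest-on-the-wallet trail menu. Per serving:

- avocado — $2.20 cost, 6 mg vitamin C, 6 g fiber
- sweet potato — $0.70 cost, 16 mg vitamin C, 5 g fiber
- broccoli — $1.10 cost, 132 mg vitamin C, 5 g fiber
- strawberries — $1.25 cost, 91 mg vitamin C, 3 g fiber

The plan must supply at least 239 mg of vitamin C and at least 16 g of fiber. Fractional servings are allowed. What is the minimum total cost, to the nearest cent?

$2.89

Check every corner: each single food scaled to meet both minima, and each pair solved so both constraints bind.
avocado only: max(239/6, 16/6) = 39.83 servings → $87.63.
sweet potato only: max(239/16, 16/5) = 14.94 servings → $10.46.
broccoli only: max(239/132, 16/5) = 3.2 servings → $3.52.
strawberries only: max(239/91, 16/3) = 5.333 servings → $6.67.
avocado + sweet potato with both targets exact would need a negative amount; discard.
avocado + broccoli with both tight: 1.203 servings and 1.756 servings → $4.58.
avocado + strawberries with both tight: 1.4 servings and 2.534 servings → $6.25.
sweet potato + broccoli with both tight: 1.581 servings and 1.619 servings → $2.89.
sweet potato + strawberries with both tight: 1.816 servings and 2.307 servings → $4.15.
broccoli + strawberries: intersection lies outside the first quadrant.
Cheapest feasible corner: $2.89.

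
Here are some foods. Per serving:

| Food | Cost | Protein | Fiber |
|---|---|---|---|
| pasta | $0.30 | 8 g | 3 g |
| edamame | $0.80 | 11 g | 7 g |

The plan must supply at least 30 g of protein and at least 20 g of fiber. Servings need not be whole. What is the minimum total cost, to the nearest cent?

$2.00

A basic optimal solution has at most two foods positive. Try each food alone and each pair with both targets met exactly.
pasta only: max(30/8, 20/3) = 6.667 servings → $2.00.
edamame only: max(30/11, 20/7) = 2.857 servings → $2.29.
pasta + edamame: the both-tight solution has a negative serving — not a feasible corner.
So the least-cost plan costs $2.00.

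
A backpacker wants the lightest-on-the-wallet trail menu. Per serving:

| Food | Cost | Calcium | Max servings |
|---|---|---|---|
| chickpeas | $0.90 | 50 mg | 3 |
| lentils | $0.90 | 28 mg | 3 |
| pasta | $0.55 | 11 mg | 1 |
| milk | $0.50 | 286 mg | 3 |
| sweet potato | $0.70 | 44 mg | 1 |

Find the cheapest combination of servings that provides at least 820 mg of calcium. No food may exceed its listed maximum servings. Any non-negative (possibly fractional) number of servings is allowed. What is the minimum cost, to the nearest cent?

$1.43

Cost per mg of calcium: milk $0.0017, sweet potato $0.0159, chickpeas $0.0180, lentils $0.0321, pasta $0.0500.
Take 2.867 servings of milk: +820.0 mg calcium for $1.43 (total $1.43, still need 0.0 mg).
Greedy by cheapest-per-mg is optimal for a single linear constraint, so the minimum cost is $1.43.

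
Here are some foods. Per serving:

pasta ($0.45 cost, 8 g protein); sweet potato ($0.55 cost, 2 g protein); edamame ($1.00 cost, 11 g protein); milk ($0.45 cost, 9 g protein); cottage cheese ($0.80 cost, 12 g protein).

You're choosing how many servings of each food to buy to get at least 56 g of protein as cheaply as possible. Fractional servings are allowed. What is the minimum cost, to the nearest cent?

$2.80

Cost per g of protein: milk $0.0500, pasta $0.0563, cottage cheese $0.0667, edamame $0.0909, sweet potato $0.2750.
With no serving limits, use only milk: 56 g / 9 g = 6.222 servings × $0.45 = $2.80.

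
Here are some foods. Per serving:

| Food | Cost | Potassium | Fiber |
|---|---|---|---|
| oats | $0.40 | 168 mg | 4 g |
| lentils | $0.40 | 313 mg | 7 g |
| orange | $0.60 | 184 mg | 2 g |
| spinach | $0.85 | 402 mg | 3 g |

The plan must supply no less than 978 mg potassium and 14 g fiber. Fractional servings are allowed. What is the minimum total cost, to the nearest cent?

$1.25

An LP optimum is at a vertex; with two nutrient constraints at most two foods are used. Check each candidate.
oats only: max(978/168, 14/4) = 5.821 servings → $2.33.
lentils only: max(978/313, 14/7) = 3.125 servings → $1.25.
orange only: max(978/184, 14/2) = 7 servings → $4.20.
spinach only: max(978/402, 14/3) = 4.667 servings → $3.97.
oats + lentils with both targets exact would need a negative amount; discard.
oats + orange with both tight: 1.55 servings and 3.9 servings → $2.96.
oats + spinach with both tight: 2.44 servings and 1.413 servings → $2.18.
lentils + orange with both tight: 0.9366 servings and 3.722 servings → $2.61.
lentils + spinach with both tight: 1.437 servings and 1.314 servings → $1.69.
orange + spinach: the both-tight solution has a negative serving — not a feasible corner.
So the least-cost plan costs $1.25.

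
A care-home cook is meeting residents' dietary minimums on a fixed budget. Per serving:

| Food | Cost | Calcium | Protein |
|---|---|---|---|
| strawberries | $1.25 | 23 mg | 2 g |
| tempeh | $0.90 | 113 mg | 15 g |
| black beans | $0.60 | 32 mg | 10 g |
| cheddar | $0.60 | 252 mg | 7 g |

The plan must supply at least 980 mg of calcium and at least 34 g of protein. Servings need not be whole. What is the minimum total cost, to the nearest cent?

$2.69

Two binding constraints pin down two serving amounts, so the optimal mix uses at most two foods. The candidates are each food alone (scaled to the tighter of calcium/protein) and each pair with both constraints tight.
strawberries only: max(980/23, 34/2) = 42.61 servings → $53.26.
tempeh only: max(980/113, 34/15) = 8.673 servings → $7.81.
black beans only: max(980/32, 34/10) = 30.62 servings → $18.38.
cheddar only: max(980/252, 34/7) = 4.857 servings → $2.91.
strawberries + tempeh with both targets exact would need a negative amount; discard.
strawberries + black beans: the both-tight solution has a negative serving — not a feasible corner.
strawberries + cheddar with both tight: 4.98 servings and 3.434 servings → $8.29.
tempeh + black beans: intersection lies outside the first quadrant.
tempeh + cheddar with both tight: 0.5714 servings and 3.633 servings → $2.69.
black beans + cheddar with both tight: 0.7439 servings and 3.794 servings → $2.72.
The minimum over all feasible corners is $2.69.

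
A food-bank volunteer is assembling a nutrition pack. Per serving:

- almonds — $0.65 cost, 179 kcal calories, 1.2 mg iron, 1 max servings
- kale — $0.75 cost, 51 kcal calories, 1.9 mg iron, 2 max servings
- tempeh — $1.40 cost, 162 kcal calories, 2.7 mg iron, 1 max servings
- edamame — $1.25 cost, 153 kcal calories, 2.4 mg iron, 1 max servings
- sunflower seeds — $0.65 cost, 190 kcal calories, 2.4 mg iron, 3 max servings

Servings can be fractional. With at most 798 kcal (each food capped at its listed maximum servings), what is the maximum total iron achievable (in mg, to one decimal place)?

Iron per kcal: kale 0.03725, tempeh 0.01667, edamame 0.01569, sunflower seeds 0.01263, almonds 0.006704.
Take 2 servings of kale: uses 102 kcal, +3.8 mg iron (running total 3.8 mg).
Take 1 serving of tempeh: uses 162 kcal, +2.7 mg iron (running total 6.5 mg).
Take 1 serving of edamame: uses 153 kcal, +2.4 mg iron (running total 8.9 mg).
Take 2.005 servings of sunflower seeds: uses 381 kcal, +4.8 mg iron (running total 13.7 mg).
Filling greedily by iron-per-kcal is optimal for one linear limit, giving 13.7 mg.

13.7 mg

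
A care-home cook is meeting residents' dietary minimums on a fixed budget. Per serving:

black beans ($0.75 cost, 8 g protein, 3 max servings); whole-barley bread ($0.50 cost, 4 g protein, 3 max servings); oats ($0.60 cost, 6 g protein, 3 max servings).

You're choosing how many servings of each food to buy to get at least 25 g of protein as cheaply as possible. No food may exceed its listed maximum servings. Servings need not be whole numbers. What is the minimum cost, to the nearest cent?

$2.35

Cost per g of protein: black beans $0.0938, oats $0.1000, whole-barley bread $0.1250.
Take 3 servings of black beans: +24.0 g protein for $2.25 (total $2.25, still need 1.0 g).
Take 0.1667 servings of oats: +1.0 g protein for $0.10 (total $2.35, still need 0.0 g).
Filling from the cheapest source first is optimal under one linear minimum: $2.35.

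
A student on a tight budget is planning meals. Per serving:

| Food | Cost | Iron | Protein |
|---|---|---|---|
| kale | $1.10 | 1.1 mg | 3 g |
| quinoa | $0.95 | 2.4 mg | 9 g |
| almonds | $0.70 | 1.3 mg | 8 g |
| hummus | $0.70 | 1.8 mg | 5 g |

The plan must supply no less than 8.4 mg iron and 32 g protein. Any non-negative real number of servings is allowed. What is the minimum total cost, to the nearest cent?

Minimising a linear cost over {iron ≥ 8.4, protein ≥ 32, servings ≥ 0} — the optimum is at a vertex, using one or two foods.
kale only: max(8.4/1.1, 32/3) = 10.67 servings → $11.73.
quinoa only: max(8.4/2.4, 32/9) = 3.556 servings → $3.38.
almonds only: max(8.4/1.3, 32/8) = 6.462 servings → $4.52.
hummus only: max(8.4/1.8, 32/5) = 6.4 servings → $4.48.
kale + quinoa with both targets exact would need a negative amount; discard.
kale + almonds with both tight: 5.224 servings and 2.041 servings → $7.18.
kale + hummus: the both-tight solution has a negative serving — not a feasible corner.
quinoa + almonds with both tight: 3.413 servings and 0.16 servings → $3.35.
quinoa + hummus: the both-tight solution has a negative serving — not a feasible corner.
almonds + hummus with both tight: 1.975 servings and 3.241 servings → $3.65.
So the least-cost plan costs $3.35.

$3.35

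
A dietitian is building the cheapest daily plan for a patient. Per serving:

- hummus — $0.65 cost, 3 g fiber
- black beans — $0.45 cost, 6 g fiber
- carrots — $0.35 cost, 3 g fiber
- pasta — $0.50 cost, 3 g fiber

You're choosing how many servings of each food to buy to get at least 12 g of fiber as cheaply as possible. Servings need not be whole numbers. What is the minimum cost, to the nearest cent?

$0.90

Cost per g of fiber: black beans $0.0750, carrots $0.1167, pasta $0.1667, hummus $0.2167.
With no serving limits, use only black beans: 12 g / 6 g = 2 servings × $0.45 = $0.90.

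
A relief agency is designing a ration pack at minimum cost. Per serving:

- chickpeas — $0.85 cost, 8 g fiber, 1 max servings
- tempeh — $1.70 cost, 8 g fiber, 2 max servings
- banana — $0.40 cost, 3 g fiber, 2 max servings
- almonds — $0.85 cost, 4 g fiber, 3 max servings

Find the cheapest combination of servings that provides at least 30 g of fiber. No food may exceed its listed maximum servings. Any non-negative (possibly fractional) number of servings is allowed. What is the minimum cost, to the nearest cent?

Cost per g of fiber: chickpeas $0.1062, banana $0.1333, tempeh $0.2125, almonds $0.2125.
Take 1 serving of chickpeas: +8.0 g fiber for $0.85 (total $0.85, still need 22.0 g).
Take 2 servings of banana: +6.0 g fiber for $0.80 (total $1.65, still need 16.0 g).
Take 2 servings of tempeh: +16.0 g fiber for $3.40 (total $5.05, still need 0.0 g).
Greedy by cheapest-per-g is optimal for a single linear constraint, so the minimum cost is $5.05.

$5.05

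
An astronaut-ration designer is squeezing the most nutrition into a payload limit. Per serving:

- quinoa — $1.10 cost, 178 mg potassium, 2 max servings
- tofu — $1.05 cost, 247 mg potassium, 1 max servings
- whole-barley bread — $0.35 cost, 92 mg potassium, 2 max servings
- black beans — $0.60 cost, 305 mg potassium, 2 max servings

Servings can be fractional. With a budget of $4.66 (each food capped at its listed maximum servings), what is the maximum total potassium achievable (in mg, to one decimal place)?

1317.7 mg

Potassium per dollar: black beans 508.3, whole-barley bread 262.9, tofu 235.2, quinoa 161.8.
Take 2 servings of black beans: spends $1.20, +610.0 mg potassium (running total 610.0 mg).
Take 2 servings of whole-barley bread: spends $0.70, +184.0 mg potassium (running total 794.0 mg).
Take 1 serving of tofu: spends $1.05, +247.0 mg potassium (running total 1041.0 mg).
Take 1.555 servings of quinoa: spends $1.71, +276.7 mg potassium (running total 1317.7 mg).
Filling greedily by potassium-per-dollar is optimal for one linear limit, giving 1317.7 mg.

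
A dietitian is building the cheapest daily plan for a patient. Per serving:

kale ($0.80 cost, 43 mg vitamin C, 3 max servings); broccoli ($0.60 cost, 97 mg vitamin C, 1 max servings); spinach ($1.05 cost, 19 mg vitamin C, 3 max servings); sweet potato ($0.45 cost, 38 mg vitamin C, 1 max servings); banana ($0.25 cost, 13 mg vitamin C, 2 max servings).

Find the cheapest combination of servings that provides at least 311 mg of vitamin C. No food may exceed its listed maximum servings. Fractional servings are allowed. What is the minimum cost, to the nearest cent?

$5.11

Cost per mg of vitamin C: broccoli $0.0062, sweet potato $0.0118, kale $0.0186, banana $0.0192, spinach $0.0553.
Take 1 serving of broccoli: +97.0 mg vitamin C for $0.60 (total $0.60, still need 214.0 mg).
Take 1 serving of sweet potato: +38.0 mg vitamin C for $0.45 (total $1.05, still need 176.0 mg).
Take 3 servings of kale: +129.0 mg vitamin C for $2.40 (total $3.45, still need 47.0 mg).
Take 2 servings of banana: +26.0 mg vitamin C for $0.50 (total $3.95, still need 21.0 mg).
Take 1.105 servings of spinach: +21.0 mg vitamin C for $1.16 (total $5.11, still need 0.0 mg).
Filling from the cheapest source first is optimal under one linear minimum: $5.11.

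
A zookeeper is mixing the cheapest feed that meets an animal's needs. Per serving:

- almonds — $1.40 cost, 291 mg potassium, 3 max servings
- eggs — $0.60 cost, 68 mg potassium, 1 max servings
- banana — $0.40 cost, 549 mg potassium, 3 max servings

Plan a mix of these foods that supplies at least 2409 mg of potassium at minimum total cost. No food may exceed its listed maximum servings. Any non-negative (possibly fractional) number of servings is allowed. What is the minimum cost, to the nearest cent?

$4.87

Cost per mg of potassium: banana $0.0007, almonds $0.0048, eggs $0.0088.
Take 3 servings of banana: +1647.0 mg potassium for $1.20 (total $1.20, still need 762.0 mg).
Take 2.619 servings of almonds: +762.0 mg potassium for $3.67 (total $4.87, still need 0.0 mg).
Filling from the cheapest source first is optimal under one linear minimum: $4.87.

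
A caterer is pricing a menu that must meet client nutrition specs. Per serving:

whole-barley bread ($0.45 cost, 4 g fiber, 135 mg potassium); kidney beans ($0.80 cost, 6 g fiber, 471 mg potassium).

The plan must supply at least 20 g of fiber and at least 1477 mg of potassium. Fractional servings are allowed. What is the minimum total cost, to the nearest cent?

$2.62

whole-barley bread only: max(20/4, 1477/135) = 10.94 servings → $4.92.
kidney beans only: max(20/6, 1477/471) = 3.333 servings → $2.67.
whole-barley bread + kidney beans with both tight: 0.5196 servings and 2.987 servings → $2.62.
The minimum over all feasible corners is $2.62.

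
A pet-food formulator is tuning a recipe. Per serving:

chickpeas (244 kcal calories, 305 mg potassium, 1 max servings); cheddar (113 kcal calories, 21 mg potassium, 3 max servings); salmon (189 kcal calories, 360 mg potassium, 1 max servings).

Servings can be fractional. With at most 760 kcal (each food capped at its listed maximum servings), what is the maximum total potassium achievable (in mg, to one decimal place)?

Potassium per kcal: salmon 1.905, chickpeas 1.25, cheddar 0.1858.
Take 1 serving of salmon: uses 189 kcal, +360.0 mg potassium (running total 360.0 mg).
Take 1 serving of chickpeas: uses 244 kcal, +305.0 mg potassium (running total 665.0 mg).
Take 2.894 servings of cheddar: uses 327 kcal, +60.8 mg potassium (running total 725.8 mg).
Filling greedily by potassium-per-kcal is optimal for one linear limit, giving 725.8 mg.

725.8 mg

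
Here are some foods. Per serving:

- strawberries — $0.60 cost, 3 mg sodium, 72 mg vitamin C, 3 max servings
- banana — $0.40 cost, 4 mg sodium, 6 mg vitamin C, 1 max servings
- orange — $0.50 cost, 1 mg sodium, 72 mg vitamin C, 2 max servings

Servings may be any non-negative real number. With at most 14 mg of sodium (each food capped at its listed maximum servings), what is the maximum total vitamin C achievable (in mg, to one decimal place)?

364.5 mg

Vitamin C per mg sodium: orange 72, strawberries 24, banana 1.5.
Take 2 servings of orange: uses 2 mg sodium, +144.0 mg vitamin C (running total 144.0 mg).
Take 3 servings of strawberries: uses 9 mg sodium, +216.0 mg vitamin C (running total 360.0 mg).
Take 0.75 servings of banana: uses 3 mg sodium, +4.5 mg vitamin C (running total 364.5 mg).
Greedy by best ratio exhausts the sodium allowance optimally: 364.5 mg.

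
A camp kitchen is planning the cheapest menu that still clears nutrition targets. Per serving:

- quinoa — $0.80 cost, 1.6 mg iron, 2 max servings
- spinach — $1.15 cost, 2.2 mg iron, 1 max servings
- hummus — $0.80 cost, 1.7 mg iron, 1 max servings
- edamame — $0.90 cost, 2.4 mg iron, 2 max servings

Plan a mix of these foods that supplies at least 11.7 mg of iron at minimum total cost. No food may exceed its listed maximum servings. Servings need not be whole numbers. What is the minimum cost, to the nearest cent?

Cost per mg of iron: edamame $0.3750, hummus $0.4706, quinoa $0.5000, spinach $0.5227.
Take 2 servings of edamame: +4.8 mg iron for $1.80 (total $1.80, still need 6.9 mg).
Take 1 serving of hummus: +1.7 mg iron for $0.80 (total $2.60, still need 5.2 mg).
Take 2 servings of quinoa: +3.2 mg iron for $1.60 (total $4.20, still need 2.0 mg).
Take 0.9091 servings of spinach: +2.0 mg iron for $1.05 (total $5.25, still need 0.0 mg).
Filling from the cheapest source first is optimal under one linear minimum: $5.25.

$5.25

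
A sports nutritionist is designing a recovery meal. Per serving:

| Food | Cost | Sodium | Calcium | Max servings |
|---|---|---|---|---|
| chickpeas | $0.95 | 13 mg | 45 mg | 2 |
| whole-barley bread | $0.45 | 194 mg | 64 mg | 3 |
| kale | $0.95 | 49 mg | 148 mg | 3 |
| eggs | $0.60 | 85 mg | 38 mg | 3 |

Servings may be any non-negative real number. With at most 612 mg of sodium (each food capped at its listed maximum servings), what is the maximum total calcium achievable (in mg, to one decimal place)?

Calcium per mg sodium: chickpeas 3.462, kale 3.02, eggs 0.4471, whole-barley bread 0.3299.
Take 2 servings of chickpeas: uses 26 mg sodium, +90.0 mg calcium (running total 90.0 mg).
Take 3 servings of kale: uses 147 mg sodium, +444.0 mg calcium (running total 534.0 mg).
Take 3 servings of eggs: uses 255 mg sodium, +114.0 mg calcium (running total 648.0 mg).
Take 0.9485 servings of whole-barley bread: uses 184 mg sodium, +60.7 mg calcium (running total 708.7 mg).
Greedy by best ratio exhausts the sodium allowance optimally: 708.7 mg.

708.7 mg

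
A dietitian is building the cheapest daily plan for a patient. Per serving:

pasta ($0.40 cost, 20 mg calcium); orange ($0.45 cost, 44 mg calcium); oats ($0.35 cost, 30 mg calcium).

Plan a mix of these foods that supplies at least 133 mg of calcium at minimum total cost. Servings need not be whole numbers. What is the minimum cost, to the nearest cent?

Cost per mg of calcium: orange $0.0102, oats $0.0117, pasta $0.0200.
With no serving limits, use only orange: 133 mg / 44 mg = 3.023 servings × $0.45 = $1.36.

$1.36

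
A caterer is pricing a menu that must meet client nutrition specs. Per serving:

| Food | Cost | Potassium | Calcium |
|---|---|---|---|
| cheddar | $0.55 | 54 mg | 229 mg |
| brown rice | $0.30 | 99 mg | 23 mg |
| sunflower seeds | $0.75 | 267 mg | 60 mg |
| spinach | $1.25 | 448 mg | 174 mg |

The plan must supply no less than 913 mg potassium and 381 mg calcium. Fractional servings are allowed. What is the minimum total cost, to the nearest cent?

$2.60

An LP optimum is at a vertex; with two nutrient constraints at most two foods are used. Check each candidate.
cheddar only: max(913/54, 381/229) = 16.91 servings → $9.30.
brown rice only: max(913/99, 381/23) = 16.57 servings → $4.97.
sunflower seeds only: max(913/267, 381/60) = 6.35 servings → $4.76.
spinach only: max(913/448, 381/174) = 2.19 servings → $2.74.
cheddar + brown rice with both tight: 0.7803 servings and 8.797 servings → $3.07.
cheddar + sunflower seeds with both tight: 0.8108 servings and 3.255 servings → $2.89.
cheddar + spinach with both tight: 0.1269 servings and 2.023 servings → $2.60.
brown rice + sunflower seeds: the both-tight solution has a negative serving — not a feasible corner.
brown rice + spinach with both targets exact would need a negative amount; discard.
sunflower seeds + spinach with both targets exact would need a negative amount; discard.
The minimum over all feasible corners is $2.60.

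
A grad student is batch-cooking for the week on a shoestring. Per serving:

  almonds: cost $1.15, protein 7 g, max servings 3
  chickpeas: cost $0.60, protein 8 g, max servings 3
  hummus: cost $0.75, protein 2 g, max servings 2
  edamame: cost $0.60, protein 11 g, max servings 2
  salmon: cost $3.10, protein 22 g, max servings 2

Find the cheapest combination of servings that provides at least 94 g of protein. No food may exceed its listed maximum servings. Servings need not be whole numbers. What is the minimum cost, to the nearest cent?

Cost per g of protein: edamame $0.0545, chickpeas $0.0750, salmon $0.1409, almonds $0.1643, hummus $0.3750.
Take 2 servings of edamame: +22.0 g protein for $1.20 (total $1.20, still need 72.0 g).
Take 3 servings of chickpeas: +24.0 g protein for $1.80 (total $3.00, still need 48.0 g).
Take 2 servings of salmon: +44.0 g protein for $6.20 (total $9.20, still need 4.0 g).
Take 0.5714 servings of almonds: +4.0 g protein for $0.66 (total $9.86, still need 0.0 g).
Filling from the cheapest source first is optimal under one linear minimum: $9.86.

$9.86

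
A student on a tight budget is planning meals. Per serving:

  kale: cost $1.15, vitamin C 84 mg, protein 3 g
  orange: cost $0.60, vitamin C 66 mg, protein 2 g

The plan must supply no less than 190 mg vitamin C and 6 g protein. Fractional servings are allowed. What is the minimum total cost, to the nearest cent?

At the optimum either one food covers both requirements or two foods hit both targets exactly; no other combination can be cheaper.
kale only: max(190/84, 6/3) = 2.262 servings → $2.60.
orange only: max(190/66, 6/2) = 3 servings → $1.80.
kale + orange with both tight: 0.5333 servings and 2.2 servings → $1.93.
So the least-cost plan costs $1.80.

$1.80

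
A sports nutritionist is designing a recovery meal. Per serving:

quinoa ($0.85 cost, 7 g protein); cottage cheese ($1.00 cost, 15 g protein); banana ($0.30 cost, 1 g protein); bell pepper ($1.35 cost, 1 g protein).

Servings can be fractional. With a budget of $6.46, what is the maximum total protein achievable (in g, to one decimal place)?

96.9 g

Protein per dollar: cottage cheese 15, quinoa 8.235, banana 3.333, bell pepper 0.7407.
With no serving limits, spend the whole cost allowance on cottage cheese: $6.46 / $1.00 × 15 g = 96.9 g.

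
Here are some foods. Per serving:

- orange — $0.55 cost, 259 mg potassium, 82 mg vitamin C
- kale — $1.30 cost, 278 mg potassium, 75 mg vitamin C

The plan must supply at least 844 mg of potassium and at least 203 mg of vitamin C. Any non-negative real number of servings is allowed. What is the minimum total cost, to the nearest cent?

Two binding constraints pin down two serving amounts, so the optimal mix uses at most two foods. The candidates are each food alone (scaled to the tighter of potassium/vitamin C) and each pair with both constraints tight.
orange only: max(844/259, 203/82) = 3.259 servings → $1.79.
kale only: max(844/278, 203/75) = 3.036 servings → $3.95.
orange + kale: the both-tight solution has a negative serving — not a feasible corner.
The minimum over all feasible corners is $1.79.

$1.79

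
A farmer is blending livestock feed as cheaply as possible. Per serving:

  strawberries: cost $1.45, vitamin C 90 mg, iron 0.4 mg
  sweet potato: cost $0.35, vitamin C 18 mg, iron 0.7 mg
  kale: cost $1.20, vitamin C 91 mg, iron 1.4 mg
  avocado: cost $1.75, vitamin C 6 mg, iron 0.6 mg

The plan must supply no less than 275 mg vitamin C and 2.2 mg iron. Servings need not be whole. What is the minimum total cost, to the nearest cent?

Two binding constraints pin down two serving amounts, so the optimal mix uses at most two foods. The candidates are each food alone (scaled to the tighter of vitamin C/iron) and each pair with both constraints tight.
strawberries only: max(275/90, 2.2/0.4) = 5.5 servings → $7.97.
sweet potato only: max(275/18, 2.2/0.7) = 15.28 servings → $5.35.
kale only: max(275/91, 2.2/1.4) = 3.022 servings → $3.63.
avocado only: max(275/6, 2.2/0.6) = 45.83 servings → $80.21.
strawberries + sweet potato with both tight: 2.74 servings and 1.577 servings → $4.53.
strawberries + kale with both tight: 2.062 servings and 0.9821 servings → $4.17.
strawberries + avocado with both tight: 2.942 servings and 1.705 servings → $7.25.
sweet potato + kale with both targets exact would need a negative amount; discard.
sweet potato + avocado: intersection lies outside the first quadrant.
kale + avocado with both targets exact would need a negative amount; discard.
The minimum over all feasible corners is $3.63.

$3.63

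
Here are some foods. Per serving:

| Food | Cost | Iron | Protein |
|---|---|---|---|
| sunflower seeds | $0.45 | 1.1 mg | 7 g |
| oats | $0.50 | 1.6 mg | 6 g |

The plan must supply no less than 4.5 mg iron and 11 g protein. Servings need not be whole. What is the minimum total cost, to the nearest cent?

$1.41

Minimising a linear cost over {iron ≥ 4.5, protein ≥ 11, servings ≥ 0} — the optimum is at a vertex, using one or two foods.
sunflower seeds only: max(4.5/1.1, 11/7) = 4.091 servings → $1.84.
oats only: max(4.5/1.6, 11/6) = 2.812 servings → $1.41.
sunflower seeds + oats with both targets exact would need a negative amount; discard.
Cheapest feasible corner: $1.41.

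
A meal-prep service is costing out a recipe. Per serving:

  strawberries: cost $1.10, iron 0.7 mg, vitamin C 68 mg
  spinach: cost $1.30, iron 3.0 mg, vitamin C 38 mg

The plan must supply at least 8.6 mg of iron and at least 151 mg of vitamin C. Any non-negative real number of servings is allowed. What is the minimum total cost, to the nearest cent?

$4.29

Two binding constraints pin down two serving amounts, so the optimal mix uses at most two foods. The candidates are each food alone (scaled to the tighter of iron/vitamin C) and each pair with both constraints tight.
strawberries only: max(8.6/0.7, 151/68) = 12.29 servings → $13.51.
spinach only: max(8.6/3.0, 151/38) = 3.974 servings → $5.17.
strawberries + spinach with both tight: 0.7114 servings and 2.701 servings → $4.29.
So the least-cost plan costs $4.29.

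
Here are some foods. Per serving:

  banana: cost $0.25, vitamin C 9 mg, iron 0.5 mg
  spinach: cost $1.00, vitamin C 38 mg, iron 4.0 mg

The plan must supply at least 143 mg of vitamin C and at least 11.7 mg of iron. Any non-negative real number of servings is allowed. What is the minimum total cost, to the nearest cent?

$3.76

For a min-cost LP with two ≥-constraints, a basic feasible solution has at most two positive variables.
banana only: max(143/9, 11.7/0.5) = 23.4 servings → $5.85.
spinach only: max(143/38, 11.7/4.0) = 3.763 servings → $3.76.
banana + spinach with both tight: 7.494 servings and 1.988 servings → $3.86.
So the least-cost plan costs $3.76.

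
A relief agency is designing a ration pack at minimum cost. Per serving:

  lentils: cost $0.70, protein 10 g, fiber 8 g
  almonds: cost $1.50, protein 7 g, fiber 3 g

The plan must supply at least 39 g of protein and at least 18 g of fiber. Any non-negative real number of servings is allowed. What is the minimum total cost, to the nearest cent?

$2.73

Minimising a linear cost over {protein ≥ 39, fiber ≥ 18, servings ≥ 0} — the optimum is at a vertex, using one or two foods.
lentils only: max(39/10, 18/8) = 3.9 servings → $2.73.
almonds only: max(39/7, 18/3) = 6 servings → $9.00.
lentils + almonds with both tight: 0.3462 servings and 5.077 servings → $7.86.
So the least-cost plan costs $2.73.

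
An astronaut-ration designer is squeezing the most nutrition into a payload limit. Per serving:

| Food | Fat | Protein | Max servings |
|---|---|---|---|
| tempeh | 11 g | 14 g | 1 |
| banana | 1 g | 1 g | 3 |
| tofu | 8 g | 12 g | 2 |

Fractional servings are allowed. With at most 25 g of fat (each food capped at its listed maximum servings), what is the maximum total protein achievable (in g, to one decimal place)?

Protein per g fat: tofu 1.5, tempeh 1.273, banana 1.
Take 2 servings of tofu: uses 16 g fat, +24.0 g protein (running total 24.0 g).
Take 0.8182 servings of tempeh: uses 9 g fat, +11.5 g protein (running total 35.5 g).
Greedy by best ratio exhausts the fat allowance optimally: 35.5 g.

35.5 g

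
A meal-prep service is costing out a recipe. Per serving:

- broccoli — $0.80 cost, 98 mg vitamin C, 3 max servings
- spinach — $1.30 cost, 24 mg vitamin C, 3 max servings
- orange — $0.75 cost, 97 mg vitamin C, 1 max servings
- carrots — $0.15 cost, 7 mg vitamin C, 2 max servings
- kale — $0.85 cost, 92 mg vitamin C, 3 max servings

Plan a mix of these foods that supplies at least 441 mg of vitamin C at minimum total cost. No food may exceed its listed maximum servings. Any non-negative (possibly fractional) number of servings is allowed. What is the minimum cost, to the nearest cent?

Cost per mg of vitamin C: orange $0.0077, broccoli $0.0082, kale $0.0092, carrots $0.0214, spinach $0.0542.
Take 1 serving of orange: +97.0 mg vitamin C for $0.75 (total $0.75, still need 344.0 mg).
Take 3 servings of broccoli: +294.0 mg vitamin C for $2.40 (total $3.15, still need 50.0 mg).
Take 0.5435 servings of kale: +50.0 mg vitamin C for $0.46 (total $3.61, still need 0.0 mg).
Greedy by cheapest-per-mg is optimal for a single linear constraint, so the minimum cost is $3.61.

$3.61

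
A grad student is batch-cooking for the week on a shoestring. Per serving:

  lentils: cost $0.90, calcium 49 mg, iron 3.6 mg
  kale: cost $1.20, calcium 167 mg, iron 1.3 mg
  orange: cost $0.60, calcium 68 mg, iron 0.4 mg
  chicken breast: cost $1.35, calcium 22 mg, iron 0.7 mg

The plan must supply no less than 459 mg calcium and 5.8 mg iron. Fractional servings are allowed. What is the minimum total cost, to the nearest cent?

Two binding constraints pin down two serving amounts, so the optimal mix uses at most two foods. The candidates are each food alone (scaled to the tighter of calcium/iron) and each pair with both constraints tight.
lentils only: max(459/49, 5.8/3.6) = 9.367 servings → $8.43.
kale only: max(459/167, 5.8/1.3) = 4.462 servings → $5.35.
orange only: max(459/68, 5.8/0.4) = 14.5 servings → $8.70.
chicken breast only: max(459/22, 5.8/0.7) = 20.86 servings → $28.17.
lentils + kale with both tight: 0.6919 servings and 2.545 servings → $3.68.
lentils + orange with both tight: 0.9361 servings and 6.075 servings → $4.49.
lentils + chicken breast: the both-tight solution has a negative serving — not a feasible corner.
kale + orange with both targets exact would need a negative amount; discard.
kale + chicken breast with both tight: 2.194 servings and 4.212 servings → $8.32.
orange + chicken breast with both tight: 4.992 servings and 5.433 servings → $10.33.
So the least-cost plan costs $3.68.

$3.68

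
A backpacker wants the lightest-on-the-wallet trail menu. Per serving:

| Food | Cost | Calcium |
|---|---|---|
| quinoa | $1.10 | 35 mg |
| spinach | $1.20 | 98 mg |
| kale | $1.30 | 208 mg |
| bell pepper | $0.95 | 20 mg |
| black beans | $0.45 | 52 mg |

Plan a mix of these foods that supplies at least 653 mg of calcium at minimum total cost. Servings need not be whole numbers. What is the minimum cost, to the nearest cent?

Cost per mg of calcium: kale $0.0063, black beans $0.0087, spinach $0.0122, quinoa $0.0314, bell pepper $0.0475.
With no serving limits, use only kale: 653 mg / 208 mg = 3.139 servings × $1.30 = $4.08.

$4.08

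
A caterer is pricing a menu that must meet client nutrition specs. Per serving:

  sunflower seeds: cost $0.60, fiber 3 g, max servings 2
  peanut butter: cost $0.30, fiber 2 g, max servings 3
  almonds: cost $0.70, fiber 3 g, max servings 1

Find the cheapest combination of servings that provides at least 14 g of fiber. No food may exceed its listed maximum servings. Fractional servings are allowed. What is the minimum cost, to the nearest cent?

$2.57

Cost per g of fiber: peanut butter $0.1500, sunflower seeds $0.2000, almonds $0.2333.
Take 3 servings of peanut butter: +6.0 g fiber for $0.90 (total $0.90, still need 8.0 g).
Take 2 servings of sunflower seeds: +6.0 g fiber for $1.20 (total $2.10, still need 2.0 g).
Take 0.6667 servings of almonds: +2.0 g fiber for $0.47 (total $2.57, still need 0.0 g).
Filling from the cheapest source first is optimal under one linear minimum: $2.57.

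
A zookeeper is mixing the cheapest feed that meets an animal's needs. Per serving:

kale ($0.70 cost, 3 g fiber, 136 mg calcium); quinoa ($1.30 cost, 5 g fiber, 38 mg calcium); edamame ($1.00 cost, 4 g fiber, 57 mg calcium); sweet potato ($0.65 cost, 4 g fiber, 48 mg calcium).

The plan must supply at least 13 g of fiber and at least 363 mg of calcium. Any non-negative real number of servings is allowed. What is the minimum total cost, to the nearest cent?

A basic optimal solution has at most two foods positive. Try each food alone and each pair with both targets met exactly.
kale only: max(13/3, 363/136) = 4.333 servings → $3.03.
quinoa only: max(13/5, 363/38) = 9.553 servings → $12.42.
edamame only: max(13/4, 363/57) = 6.368 servings → $6.37.
sweet potato only: max(13/4, 363/48) = 7.562 servings → $4.92.
kale + quinoa with both tight: 2.334 servings and 1.2 servings → $3.19.
kale + edamame with both tight: 1.906 servings and 1.82 servings → $3.15.
kale + sweet potato with both tight: 2.07 servings and 1.698 servings → $2.55.
quinoa + edamame: intersection lies outside the first quadrant.
quinoa + sweet potato: the both-tight solution has a negative serving — not a feasible corner.
edamame + sweet potato with both targets exact would need a negative amount; discard.
So the least-cost plan costs $2.55.

$2.55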